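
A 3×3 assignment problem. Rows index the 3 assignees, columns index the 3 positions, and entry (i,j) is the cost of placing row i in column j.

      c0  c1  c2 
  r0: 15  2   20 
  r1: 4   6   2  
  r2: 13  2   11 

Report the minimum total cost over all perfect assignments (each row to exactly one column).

Minimum assignment cost: 17

one of 2 optimal assignments: row0→col1 (cost 2), row1→col0 (cost 4), row2→col2 (cost 11)
total = 2 + 4 + 11 = 17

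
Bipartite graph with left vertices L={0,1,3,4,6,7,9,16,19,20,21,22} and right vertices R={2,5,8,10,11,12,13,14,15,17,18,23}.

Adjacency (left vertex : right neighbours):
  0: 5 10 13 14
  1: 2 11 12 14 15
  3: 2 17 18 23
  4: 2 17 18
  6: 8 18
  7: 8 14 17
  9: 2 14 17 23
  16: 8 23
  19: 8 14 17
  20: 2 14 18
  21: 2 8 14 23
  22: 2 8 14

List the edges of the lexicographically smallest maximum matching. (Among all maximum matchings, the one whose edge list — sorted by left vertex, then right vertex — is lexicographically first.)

Lex-smallest maximum matching: {(0,5), (1,11), (3,2), (4,17), (6,8), (7,14), (9,23), (20,18)}

|M| = 8 (so the lex-smallest maximum matching has 8 edges)
process left vertices in ascending order; for each, take the smallest-labelled available neighbour that still permits 8 edges overall, or leave it unmatched if none does
lex-smallest matching: {0-5, 1-11, 3-2, 4-17, 6-8, 7-14, 9-23, 20-18}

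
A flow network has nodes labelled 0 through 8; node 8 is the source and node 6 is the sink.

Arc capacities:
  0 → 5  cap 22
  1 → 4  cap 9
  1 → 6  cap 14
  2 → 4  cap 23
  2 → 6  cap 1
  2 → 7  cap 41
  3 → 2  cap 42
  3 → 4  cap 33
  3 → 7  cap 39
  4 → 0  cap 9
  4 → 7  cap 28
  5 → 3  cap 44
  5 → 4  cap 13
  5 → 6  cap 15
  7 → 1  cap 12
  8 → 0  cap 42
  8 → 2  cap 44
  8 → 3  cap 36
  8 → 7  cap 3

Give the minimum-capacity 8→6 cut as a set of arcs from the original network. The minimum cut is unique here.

Min-cut arcs: {(2,6), (5,6), (7,1)} (total capacity 28)

augment #1: 8→2→6 push 1
augment #2: 8→0→5→6 push 15
augment #3: 8→7→1→6 push 3
augment #4: 8→2→7→1→6 push 9
max flow = 28; residual-reachable set from 8 gives S-side
cut edges (S→T): {(2,6), (5,6), (7,1)} total cap 28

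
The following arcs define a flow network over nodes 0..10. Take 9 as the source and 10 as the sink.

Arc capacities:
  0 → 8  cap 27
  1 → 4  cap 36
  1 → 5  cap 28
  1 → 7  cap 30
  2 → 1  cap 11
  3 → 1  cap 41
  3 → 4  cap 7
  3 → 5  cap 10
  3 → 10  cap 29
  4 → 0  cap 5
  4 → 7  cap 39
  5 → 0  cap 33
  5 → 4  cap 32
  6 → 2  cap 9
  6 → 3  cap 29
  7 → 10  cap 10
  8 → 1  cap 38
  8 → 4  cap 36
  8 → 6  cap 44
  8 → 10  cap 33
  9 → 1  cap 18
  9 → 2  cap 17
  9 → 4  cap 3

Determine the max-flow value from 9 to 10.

Maximum flow value: 32

augment #1: 9→1→7→10 bottleneck 10, total now 10
augment #2: 9→4→0→8→10 bottleneck 3, total now 13
augment #3: 9→1→4→0→8→10 bottleneck 2, total now 15
augment #4: 9→1→5→0→8→10 bottleneck 6, total now 21
augment #5: 9→2→1→5→0→8→10 bottleneck 11, total now 32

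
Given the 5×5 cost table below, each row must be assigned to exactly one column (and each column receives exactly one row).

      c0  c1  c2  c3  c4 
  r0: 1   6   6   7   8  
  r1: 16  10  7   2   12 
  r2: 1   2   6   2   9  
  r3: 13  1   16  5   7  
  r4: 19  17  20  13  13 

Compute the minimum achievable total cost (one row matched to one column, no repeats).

Minimum assignment cost: 23

one of 2 optimal assignments: row0→col0 (cost 1), row1→col3 (cost 2), row2→col2 (cost 6), row3→col1 (cost 1), row4→col4 (cost 13)
total = 1 + 2 + 6 + 1 + 13 = 23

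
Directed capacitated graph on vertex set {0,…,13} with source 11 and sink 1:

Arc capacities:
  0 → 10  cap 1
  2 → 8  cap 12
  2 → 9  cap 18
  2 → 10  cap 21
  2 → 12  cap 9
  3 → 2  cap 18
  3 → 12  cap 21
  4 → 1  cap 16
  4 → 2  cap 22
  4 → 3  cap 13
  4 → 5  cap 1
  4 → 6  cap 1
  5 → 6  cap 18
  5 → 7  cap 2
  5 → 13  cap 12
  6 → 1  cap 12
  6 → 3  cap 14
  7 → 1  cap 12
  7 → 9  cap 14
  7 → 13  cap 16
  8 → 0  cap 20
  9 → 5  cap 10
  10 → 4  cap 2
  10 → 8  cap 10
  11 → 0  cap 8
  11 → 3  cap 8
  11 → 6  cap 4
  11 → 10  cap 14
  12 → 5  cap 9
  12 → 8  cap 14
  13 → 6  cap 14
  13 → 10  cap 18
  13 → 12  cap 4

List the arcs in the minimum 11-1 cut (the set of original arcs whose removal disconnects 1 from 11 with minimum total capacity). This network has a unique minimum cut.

Min-cut arcs: {(10,4), (11,3), (11,6)} (total capacity 14)

augment #1: 11→6→1 push 4
augment #2: 11→10→4→1 push 2
augment #3: 11→3→12→5→6→1 push 8
max flow = 14; residual-reachable set from 11 gives S-side
cut edges (S→T): {(10,4), (11,3), (11,6)} total cap 14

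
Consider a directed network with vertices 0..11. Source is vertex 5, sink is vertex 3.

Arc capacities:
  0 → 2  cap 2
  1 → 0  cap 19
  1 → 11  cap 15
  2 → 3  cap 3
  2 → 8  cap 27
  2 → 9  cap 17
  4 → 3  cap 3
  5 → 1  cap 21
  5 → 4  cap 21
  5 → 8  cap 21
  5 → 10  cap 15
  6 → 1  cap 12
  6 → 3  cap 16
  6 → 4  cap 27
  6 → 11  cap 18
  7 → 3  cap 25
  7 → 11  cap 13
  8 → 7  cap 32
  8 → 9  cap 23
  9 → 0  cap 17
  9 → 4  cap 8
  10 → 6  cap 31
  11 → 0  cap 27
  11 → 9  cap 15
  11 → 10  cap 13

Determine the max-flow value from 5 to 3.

Maximum flow value: 42

augment #1: 5→4→3 bottleneck 3, total now 3
augment #2: 5→8→7→3 bottleneck 21, total now 24
augment #3: 5→10→6→3 bottleneck 15, total now 39
augment #4: 5→1→0→2→3 bottleneck 2, total now 41
augment #5: 5→1→11→10→6→3 bottleneck 1, total now 42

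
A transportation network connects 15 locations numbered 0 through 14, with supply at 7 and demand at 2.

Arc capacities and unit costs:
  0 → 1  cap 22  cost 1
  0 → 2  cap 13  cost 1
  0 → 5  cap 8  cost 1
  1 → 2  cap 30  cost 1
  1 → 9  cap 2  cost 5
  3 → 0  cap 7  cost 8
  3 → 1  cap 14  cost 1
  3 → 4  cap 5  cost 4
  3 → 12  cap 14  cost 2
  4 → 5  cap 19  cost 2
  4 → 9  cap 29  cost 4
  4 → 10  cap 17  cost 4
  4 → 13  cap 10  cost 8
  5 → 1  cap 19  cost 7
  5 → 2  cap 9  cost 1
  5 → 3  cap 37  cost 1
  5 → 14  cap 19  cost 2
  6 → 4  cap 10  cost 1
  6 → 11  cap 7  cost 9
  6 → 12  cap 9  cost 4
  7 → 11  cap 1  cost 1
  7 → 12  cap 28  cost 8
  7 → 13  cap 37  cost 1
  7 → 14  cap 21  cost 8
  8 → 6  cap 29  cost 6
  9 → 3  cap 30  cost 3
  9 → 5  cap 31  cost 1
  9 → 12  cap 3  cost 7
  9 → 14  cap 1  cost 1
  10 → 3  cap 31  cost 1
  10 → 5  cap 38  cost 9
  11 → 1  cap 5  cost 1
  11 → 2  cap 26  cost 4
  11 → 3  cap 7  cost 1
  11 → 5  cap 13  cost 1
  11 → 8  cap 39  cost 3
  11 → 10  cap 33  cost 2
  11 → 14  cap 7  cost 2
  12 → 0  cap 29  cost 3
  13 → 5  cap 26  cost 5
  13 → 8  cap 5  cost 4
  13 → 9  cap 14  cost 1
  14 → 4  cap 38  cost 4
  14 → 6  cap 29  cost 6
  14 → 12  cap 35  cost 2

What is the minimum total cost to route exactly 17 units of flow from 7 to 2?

Minimum cost for 17 units: 87

shortest-cost path #1: 7→11→1→2 push 1 @ unit cost 3 (adds 3)
shortest-cost path #2: 7→13→9→5→2 push 9 @ unit cost 4 (adds 36)
shortest-cost path #3: 7→13→9→5→3→1→2 push 5 @ unit cost 6 (adds 30)
shortest-cost path #4: 7→13→5→3→1→2 push 2 @ unit cost 9 (adds 18)
total cost = 87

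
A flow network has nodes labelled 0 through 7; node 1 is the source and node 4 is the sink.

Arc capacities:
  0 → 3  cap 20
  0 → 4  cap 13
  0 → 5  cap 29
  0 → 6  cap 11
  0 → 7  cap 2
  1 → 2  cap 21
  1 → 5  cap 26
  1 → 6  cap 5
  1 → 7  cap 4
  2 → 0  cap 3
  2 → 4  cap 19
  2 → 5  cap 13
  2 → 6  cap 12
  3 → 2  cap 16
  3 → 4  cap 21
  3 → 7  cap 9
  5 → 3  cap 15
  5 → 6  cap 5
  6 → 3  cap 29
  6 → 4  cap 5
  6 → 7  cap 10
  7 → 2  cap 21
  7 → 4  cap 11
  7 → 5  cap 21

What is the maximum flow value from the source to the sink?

augment #1: 1→2→4 bottleneck 19, total now 19
augment #2: 1→6→4 bottleneck 5, total now 24
augment #3: 1→7→4 bottleneck 4, total now 28
augment #4: 1→2→0→4 bottleneck 2, total now 30
augment #5: 1→5→3→4 bottleneck 15, total now 45
augment #6: 1→5→6→3→4 bottleneck 5, total now 50

Maximum flow value: 50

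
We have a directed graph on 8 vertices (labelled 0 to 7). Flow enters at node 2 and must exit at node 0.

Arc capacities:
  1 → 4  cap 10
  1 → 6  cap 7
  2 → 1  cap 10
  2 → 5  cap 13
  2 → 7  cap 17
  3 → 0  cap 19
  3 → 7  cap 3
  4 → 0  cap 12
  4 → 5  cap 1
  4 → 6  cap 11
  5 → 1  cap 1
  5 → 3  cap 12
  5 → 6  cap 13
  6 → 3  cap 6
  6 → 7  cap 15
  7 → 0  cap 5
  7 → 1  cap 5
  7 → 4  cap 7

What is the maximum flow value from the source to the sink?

augment #1: 2→7→0 bottleneck 5, total now 5
augment #2: 2→1→4→0 bottleneck 10, total now 15
augment #3: 2→5→3→0 bottleneck 12, total now 27
augment #4: 2→7→4→0 bottleneck 2, total now 29
augment #5: 2→5→6→3→0 bottleneck 1, total now 30
augment #6: 2→7→1→6→3→0 bottleneck 5, total now 35

Maximum flow value: 35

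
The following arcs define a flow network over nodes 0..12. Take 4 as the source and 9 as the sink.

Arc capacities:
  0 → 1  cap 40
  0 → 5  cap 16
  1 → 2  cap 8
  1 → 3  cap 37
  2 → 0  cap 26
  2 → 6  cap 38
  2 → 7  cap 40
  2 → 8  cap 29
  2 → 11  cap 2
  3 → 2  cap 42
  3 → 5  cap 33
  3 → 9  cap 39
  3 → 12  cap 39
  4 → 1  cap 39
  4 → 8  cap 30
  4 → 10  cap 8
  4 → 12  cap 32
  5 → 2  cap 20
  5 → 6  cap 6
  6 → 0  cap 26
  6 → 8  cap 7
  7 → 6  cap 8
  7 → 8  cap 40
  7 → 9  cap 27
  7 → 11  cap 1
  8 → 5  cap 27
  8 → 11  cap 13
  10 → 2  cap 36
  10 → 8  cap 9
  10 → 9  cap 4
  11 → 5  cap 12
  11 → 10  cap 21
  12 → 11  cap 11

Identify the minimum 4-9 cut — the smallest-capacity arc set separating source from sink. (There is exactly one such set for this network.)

Min-cut arcs: {(1,3), (7,9), (10,9)} (total capacity 68)

augment #1: 4→10→9 push 4
augment #2: 4→1→3→9 push 37
augment #3: 4→1→2→7→9 push 2
augment #4: 4→10→2→7→9 push 4
augment #5: 4→8→5→2→7→9 push 20
augment #6: 4→8→11→10→2→7→9 push 1
max flow = 68; residual-reachable set from 4 gives S-side
cut edges (S→T): {(1,3), (7,9), (10,9)} total cap 68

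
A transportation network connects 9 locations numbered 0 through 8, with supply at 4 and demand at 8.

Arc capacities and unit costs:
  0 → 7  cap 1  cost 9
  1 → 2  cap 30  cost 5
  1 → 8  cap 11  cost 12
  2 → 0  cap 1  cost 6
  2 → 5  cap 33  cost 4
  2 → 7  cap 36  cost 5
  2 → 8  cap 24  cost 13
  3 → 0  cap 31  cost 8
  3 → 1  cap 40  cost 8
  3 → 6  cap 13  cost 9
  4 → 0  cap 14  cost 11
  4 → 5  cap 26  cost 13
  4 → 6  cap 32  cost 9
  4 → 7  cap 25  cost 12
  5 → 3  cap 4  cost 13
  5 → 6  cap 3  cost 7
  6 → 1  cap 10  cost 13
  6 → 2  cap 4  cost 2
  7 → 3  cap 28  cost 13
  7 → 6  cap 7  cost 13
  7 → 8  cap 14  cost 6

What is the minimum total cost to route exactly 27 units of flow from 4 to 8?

shortest-cost path #1: 4→7→8 push 14 @ unit cost 18 (adds 252)
shortest-cost path #2: 4→6→2→8 push 4 @ unit cost 24 (adds 96)
shortest-cost path #3: 4→6→1→8 push 9 @ unit cost 34 (adds 306)
total cost = 654

Minimum cost for 27 units: 654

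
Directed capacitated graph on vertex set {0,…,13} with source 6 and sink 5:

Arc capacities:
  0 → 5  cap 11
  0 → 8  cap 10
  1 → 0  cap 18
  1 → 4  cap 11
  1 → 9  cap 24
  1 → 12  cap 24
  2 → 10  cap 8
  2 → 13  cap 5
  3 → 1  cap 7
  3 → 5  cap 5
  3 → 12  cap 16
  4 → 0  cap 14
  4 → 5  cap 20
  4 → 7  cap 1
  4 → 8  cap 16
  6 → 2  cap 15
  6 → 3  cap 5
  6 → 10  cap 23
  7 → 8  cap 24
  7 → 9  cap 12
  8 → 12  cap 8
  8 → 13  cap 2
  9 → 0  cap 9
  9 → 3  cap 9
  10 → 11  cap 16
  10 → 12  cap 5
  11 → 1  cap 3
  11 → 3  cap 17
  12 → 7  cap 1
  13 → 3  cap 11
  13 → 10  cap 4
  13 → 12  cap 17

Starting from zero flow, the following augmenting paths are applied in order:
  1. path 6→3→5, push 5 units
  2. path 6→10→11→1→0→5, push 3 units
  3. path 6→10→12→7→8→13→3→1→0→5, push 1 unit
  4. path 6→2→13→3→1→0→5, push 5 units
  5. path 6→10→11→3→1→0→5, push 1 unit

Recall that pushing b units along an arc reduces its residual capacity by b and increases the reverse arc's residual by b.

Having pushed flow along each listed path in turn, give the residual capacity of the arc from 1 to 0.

after path 1 (6→3→5, push 5): res(1,0)=18
after path 2 (6→10→11→1→0→5, push 3): res(1,0)=15
after path 3 (6→10→12→7→8→13→3→1→0→5, push 1): res(1,0)=14
after path 4 (6→2→13→3→1→0→5, push 5): res(1,0)=9
after path 5 (6→10→11→3→1→0→5, push 1): res(1,0)=8

Residual capacity of (1,0): 8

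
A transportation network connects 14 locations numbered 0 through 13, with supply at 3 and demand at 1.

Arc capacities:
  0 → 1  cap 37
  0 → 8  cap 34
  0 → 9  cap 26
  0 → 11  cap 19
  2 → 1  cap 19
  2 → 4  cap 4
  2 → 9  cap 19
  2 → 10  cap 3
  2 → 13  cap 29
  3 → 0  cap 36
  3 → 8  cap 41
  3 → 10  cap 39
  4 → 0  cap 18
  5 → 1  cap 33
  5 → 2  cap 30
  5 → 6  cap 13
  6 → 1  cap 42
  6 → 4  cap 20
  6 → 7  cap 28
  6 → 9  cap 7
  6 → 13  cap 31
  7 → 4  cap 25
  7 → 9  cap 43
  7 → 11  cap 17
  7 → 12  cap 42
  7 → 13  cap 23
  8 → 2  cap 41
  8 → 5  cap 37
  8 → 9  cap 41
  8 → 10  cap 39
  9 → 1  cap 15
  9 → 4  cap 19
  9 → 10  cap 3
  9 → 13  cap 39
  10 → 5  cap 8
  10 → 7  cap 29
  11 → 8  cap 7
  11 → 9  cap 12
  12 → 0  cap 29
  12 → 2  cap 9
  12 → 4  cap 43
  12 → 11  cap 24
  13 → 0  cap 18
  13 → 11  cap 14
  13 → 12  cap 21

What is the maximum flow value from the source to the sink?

Maximum flow value: 114

augment #1: 3→0→1 bottleneck 36, total now 36
augment #2: 3→8→2→1 bottleneck 19, total now 55
augment #3: 3→8→5→1 bottleneck 22, total now 77
augment #4: 3→10→5→1 bottleneck 8, total now 85
augment #5: 3→10→7→9→1 bottleneck 15, total now 100
augment #6: 3→10→7→4→0→1 bottleneck 1, total now 101
augment #7: 3→10→7→11→8→5→1 bottleneck 3, total now 104
augment #8: 3→10→7→11→8→5→6→1 bottleneck 4, total now 108
augment #9: 3→10→7→4→0→8→5→6→1 bottleneck 6, total now 114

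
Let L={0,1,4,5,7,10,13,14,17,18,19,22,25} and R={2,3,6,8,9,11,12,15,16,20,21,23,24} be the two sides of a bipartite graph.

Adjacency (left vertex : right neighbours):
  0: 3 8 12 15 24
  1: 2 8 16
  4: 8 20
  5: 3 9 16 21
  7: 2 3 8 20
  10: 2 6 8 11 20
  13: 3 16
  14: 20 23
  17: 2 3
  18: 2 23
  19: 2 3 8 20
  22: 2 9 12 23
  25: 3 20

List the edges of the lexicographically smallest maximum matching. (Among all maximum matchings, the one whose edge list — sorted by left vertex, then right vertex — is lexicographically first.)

Lex-smallest maximum matching: {(0,12), (1,2), (4,8), (5,21), (7,3), (10,6), (13,16), (14,20), (18,23), (22,9)}

|M| = 10 (so the lex-smallest maximum matching has 10 edges)
process left vertices in ascending order; for each, take the smallest-labelled available neighbour that still permits 10 edges overall, or leave it unmatched if none does
lex-smallest matching: {0-12, 1-2, 4-8, 5-21, 7-3, 10-6, 13-16, 14-20, 18-23, 22-9}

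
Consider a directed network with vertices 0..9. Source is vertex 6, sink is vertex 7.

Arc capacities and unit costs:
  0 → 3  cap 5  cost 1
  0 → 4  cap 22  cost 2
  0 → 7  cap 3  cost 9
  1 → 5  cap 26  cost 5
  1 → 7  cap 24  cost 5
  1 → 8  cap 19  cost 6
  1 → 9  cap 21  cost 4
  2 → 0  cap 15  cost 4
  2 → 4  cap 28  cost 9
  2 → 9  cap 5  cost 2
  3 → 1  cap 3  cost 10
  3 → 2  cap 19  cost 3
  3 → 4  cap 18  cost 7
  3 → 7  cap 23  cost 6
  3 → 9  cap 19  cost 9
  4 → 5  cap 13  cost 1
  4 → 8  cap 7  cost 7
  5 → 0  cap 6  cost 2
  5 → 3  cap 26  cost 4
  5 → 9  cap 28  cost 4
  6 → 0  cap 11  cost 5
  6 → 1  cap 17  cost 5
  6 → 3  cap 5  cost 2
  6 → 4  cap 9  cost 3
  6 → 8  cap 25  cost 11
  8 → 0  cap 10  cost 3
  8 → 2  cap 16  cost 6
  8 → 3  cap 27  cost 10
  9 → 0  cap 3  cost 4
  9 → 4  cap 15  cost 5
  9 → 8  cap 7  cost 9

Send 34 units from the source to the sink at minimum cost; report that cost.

shortest-cost path #1: 6→3→7 push 5 @ unit cost 8 (adds 40)
shortest-cost path #2: 6→1→7 push 17 @ unit cost 10 (adds 170)
shortest-cost path #3: 6→0→3→7 push 5 @ unit cost 12 (adds 60)
shortest-cost path #4: 6→0→7 push 3 @ unit cost 14 (adds 42)
shortest-cost path #5: 6→4→5→3→7 push 4 @ unit cost 14 (adds 56)
total cost = 368

Minimum cost for 34 units: 368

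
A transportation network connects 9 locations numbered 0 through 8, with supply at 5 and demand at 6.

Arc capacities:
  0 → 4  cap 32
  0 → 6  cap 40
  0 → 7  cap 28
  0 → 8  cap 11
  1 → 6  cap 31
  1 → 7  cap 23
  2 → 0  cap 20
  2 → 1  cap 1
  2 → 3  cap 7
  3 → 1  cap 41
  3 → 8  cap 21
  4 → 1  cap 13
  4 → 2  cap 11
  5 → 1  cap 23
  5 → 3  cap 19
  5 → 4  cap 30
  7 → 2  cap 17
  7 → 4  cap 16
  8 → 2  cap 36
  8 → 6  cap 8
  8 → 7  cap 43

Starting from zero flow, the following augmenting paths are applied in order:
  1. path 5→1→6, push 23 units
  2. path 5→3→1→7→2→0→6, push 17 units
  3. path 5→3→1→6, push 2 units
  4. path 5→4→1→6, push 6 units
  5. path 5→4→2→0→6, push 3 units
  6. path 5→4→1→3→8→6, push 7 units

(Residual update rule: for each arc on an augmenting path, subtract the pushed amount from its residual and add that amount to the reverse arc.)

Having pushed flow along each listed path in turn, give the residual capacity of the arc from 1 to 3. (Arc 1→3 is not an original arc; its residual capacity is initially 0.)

after path 1 (5→1→6, push 23): res(1,3)=0
after path 2 (5→3→1→7→2→0→6, push 17): res(1,3)=17
after path 3 (5→3→1→6, push 2): res(1,3)=19
after path 4 (5→4→1→6, push 6): res(1,3)=19
after path 5 (5→4→2→0→6, push 3): res(1,3)=19
after path 6 (5→4→1→3→8→6, push 7): res(1,3)=12

Residual capacity of (1,3): 12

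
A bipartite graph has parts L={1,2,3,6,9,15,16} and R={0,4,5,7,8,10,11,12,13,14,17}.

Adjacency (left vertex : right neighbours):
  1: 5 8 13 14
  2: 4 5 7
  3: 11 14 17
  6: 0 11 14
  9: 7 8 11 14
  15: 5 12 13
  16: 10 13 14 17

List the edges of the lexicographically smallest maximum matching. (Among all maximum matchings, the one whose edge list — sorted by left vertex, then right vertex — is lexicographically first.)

Lex-smallest maximum matching: {(1,5), (2,4), (3,11), (6,0), (9,7), (15,12), (16,10)}

|M| = 7 (so the lex-smallest maximum matching has 7 edges)
process left vertices in ascending order; for each, take the smallest-labelled available neighbour that still permits 7 edges overall, or leave it unmatched if none does
lex-smallest matching: {1-5, 2-4, 3-11, 6-0, 9-7, 15-12, 16-10}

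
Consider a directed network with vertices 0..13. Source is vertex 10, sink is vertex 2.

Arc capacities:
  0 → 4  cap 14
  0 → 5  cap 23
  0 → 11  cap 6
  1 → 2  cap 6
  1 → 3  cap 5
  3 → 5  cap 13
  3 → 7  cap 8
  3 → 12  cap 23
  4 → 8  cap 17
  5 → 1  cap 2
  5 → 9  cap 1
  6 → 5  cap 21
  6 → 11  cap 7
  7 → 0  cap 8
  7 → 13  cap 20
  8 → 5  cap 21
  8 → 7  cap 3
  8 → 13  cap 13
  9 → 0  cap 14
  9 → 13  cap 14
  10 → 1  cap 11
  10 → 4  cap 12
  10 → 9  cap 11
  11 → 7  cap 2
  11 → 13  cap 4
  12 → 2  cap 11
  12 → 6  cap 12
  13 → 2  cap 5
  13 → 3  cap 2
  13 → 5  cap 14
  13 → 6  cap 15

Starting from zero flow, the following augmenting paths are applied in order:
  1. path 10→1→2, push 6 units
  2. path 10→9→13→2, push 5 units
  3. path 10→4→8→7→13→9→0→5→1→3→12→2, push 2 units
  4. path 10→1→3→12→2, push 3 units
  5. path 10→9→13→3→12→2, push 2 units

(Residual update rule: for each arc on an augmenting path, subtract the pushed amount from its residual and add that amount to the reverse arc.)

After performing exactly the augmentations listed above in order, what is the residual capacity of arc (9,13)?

after path 1 (10→1→2, push 6): res(9,13)=14
after path 2 (10→9→13→2, push 5): res(9,13)=9
after path 3 (10→4→8→7→13→9→0→5→1→3→12→2, push 2): res(9,13)=11
after path 4 (10→1→3→12→2, push 3): res(9,13)=11
after path 5 (10→9→13→3→12→2, push 2): res(9,13)=9

Residual capacity of (9,13): 9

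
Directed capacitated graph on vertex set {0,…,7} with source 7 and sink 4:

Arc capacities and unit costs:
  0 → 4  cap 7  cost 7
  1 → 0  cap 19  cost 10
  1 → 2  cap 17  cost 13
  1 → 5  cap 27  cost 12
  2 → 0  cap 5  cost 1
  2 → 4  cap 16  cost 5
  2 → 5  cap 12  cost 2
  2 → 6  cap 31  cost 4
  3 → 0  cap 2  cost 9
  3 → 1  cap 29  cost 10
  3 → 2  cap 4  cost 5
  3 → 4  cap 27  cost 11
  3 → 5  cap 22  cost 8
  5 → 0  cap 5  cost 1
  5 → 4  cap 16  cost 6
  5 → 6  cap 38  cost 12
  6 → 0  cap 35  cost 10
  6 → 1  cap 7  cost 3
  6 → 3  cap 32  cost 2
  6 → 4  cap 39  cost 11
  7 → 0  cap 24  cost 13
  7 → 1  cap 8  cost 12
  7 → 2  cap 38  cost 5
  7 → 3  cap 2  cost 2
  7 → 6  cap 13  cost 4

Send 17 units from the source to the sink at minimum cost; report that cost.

Minimum cost for 17 units: 173

shortest-cost path #1: 7→2→4 push 16 @ unit cost 10 (adds 160)
shortest-cost path #2: 7→3→4 push 1 @ unit cost 13 (adds 13)
total cost = 173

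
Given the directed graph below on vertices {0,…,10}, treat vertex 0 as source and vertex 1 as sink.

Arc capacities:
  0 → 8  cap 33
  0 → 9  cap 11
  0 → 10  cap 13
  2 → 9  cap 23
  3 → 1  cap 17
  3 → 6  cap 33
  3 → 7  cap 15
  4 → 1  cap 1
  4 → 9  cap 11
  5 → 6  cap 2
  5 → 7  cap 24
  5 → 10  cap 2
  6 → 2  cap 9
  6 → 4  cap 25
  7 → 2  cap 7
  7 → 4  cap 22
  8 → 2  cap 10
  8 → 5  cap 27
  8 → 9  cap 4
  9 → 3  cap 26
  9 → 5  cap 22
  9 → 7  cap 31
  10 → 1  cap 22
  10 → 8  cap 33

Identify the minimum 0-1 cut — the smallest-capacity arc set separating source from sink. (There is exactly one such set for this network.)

augment #1: 0→10→1 push 13
augment #2: 0→9→3→1 push 11
augment #3: 0→8→5→10→1 push 2
augment #4: 0→8→9→3→1 push 4
augment #5: 0→8→2→9→3→1 push 2
augment #6: 0→8→5→6→4→1 push 1
max flow = 33; residual-reachable set from 0 gives S-side
cut edges (S→T): {(0,10), (3,1), (4,1), (5,10)} total cap 33

Min-cut arcs: {(0,10), (3,1), (4,1), (5,10)} (total capacity 33)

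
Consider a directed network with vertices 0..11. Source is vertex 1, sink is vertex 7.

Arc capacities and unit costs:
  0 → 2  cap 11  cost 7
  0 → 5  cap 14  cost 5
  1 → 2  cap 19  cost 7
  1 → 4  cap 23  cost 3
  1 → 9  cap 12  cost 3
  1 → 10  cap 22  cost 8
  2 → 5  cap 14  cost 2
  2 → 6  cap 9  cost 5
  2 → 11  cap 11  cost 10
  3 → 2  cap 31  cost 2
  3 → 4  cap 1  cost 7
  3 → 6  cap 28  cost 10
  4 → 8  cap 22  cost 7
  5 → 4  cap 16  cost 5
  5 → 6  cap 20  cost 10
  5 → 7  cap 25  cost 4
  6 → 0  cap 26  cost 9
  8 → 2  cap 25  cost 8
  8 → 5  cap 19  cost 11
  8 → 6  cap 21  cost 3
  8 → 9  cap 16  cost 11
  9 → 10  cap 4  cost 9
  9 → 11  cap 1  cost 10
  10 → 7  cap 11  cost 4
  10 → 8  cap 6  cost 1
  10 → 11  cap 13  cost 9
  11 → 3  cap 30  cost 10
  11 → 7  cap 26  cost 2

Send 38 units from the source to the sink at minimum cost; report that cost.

shortest-cost path #1: 1→10→7 push 11 @ unit cost 12 (adds 132)
shortest-cost path #2: 1→2→5→7 push 14 @ unit cost 13 (adds 182)
shortest-cost path #3: 1→9→11→7 push 1 @ unit cost 15 (adds 15)
shortest-cost path #4: 1→2→11→7 push 5 @ unit cost 19 (adds 95)
shortest-cost path #5: 1→10→11→7 push 7 @ unit cost 19 (adds 133)
total cost = 557

Minimum cost for 38 units: 557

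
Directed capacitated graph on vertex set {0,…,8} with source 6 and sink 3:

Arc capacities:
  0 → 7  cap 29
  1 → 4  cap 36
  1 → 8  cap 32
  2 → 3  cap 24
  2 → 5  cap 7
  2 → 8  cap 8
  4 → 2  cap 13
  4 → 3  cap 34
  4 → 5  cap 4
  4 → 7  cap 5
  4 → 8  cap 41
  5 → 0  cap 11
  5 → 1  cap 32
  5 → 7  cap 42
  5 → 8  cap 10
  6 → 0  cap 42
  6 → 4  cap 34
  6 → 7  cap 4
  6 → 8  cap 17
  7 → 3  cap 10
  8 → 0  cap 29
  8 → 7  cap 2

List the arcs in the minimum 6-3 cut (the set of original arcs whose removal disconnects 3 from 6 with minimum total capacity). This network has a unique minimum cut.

augment #1: 6→4→3 push 34
augment #2: 6→7→3 push 4
augment #3: 6→0→7→3 push 6
max flow = 44; residual-reachable set from 6 gives S-side
cut edges (S→T): {(6,4), (7,3)} total cap 44

Min-cut arcs: {(6,4), (7,3)} (total capacity 44)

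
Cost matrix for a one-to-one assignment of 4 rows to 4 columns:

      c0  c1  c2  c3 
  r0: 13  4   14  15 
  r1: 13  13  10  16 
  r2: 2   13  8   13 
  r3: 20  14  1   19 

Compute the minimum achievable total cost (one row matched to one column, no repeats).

Minimum assignment cost: 23

optimal assignment: row0→col1 (cost 4), row1→col3 (cost 16), row2→col0 (cost 2), row3→col2 (cost 1)
total = 4 + 16 + 2 + 1 = 23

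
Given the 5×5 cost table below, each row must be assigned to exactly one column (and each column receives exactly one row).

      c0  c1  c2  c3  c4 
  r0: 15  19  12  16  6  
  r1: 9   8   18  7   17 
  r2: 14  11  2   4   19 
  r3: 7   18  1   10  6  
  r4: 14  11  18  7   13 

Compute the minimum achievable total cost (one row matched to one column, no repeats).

Minimum assignment cost: 30

optimal assignment: row0→col4 (cost 6), row1→col1 (cost 8), row2→col2 (cost 2), row3→col0 (cost 7), row4→col3 (cost 7)
total = 6 + 8 + 2 + 7 + 7 = 30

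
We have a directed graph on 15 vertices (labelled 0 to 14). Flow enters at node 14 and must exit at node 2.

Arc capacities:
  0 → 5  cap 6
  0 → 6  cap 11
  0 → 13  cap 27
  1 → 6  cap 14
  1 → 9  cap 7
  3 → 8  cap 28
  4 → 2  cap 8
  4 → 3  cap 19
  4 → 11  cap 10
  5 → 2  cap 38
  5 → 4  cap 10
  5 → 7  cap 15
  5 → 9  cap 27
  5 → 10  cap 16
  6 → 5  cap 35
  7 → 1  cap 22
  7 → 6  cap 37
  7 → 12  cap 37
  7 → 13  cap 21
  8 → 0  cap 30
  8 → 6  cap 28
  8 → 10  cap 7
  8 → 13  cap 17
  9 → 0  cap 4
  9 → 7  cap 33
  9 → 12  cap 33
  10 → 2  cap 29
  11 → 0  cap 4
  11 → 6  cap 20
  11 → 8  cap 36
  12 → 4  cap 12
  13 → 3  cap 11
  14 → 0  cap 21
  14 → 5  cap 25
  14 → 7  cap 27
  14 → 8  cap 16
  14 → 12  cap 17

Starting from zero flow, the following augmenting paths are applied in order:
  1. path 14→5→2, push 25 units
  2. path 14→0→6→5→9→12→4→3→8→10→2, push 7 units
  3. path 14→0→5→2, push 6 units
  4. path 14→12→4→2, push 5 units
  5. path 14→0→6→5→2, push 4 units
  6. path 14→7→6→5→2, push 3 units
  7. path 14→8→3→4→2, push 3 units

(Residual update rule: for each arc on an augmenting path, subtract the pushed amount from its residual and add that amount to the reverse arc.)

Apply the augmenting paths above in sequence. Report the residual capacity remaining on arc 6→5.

after path 1 (14→5→2, push 25): res(6,5)=35
after path 2 (14→0→6→5→9→12→4→3→8→10→2, push 7): res(6,5)=28
after path 3 (14→0→5→2, push 6): res(6,5)=28
after path 4 (14→12→4→2, push 5): res(6,5)=28
after path 5 (14→0→6→5→2, push 4): res(6,5)=24
after path 6 (14→7→6→5→2, push 3): res(6,5)=21
after path 7 (14→8→3→4→2, push 3): res(6,5)=21

Residual capacity of (6,5): 21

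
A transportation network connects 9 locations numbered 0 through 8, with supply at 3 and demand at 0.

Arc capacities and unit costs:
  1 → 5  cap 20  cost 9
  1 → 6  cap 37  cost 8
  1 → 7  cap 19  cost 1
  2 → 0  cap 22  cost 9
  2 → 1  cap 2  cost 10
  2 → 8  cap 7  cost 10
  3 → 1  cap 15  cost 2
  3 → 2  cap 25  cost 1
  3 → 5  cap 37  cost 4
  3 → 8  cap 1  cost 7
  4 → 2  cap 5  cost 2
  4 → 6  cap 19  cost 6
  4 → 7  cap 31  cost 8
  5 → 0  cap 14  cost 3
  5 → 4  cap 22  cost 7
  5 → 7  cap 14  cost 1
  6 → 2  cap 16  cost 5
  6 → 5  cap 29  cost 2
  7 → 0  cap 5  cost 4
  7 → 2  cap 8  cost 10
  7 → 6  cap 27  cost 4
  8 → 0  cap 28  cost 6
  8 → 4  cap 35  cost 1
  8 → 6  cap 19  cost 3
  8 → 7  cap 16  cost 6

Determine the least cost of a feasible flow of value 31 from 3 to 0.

Minimum cost for 31 units: 253

shortest-cost path #1: 3→5→0 push 14 @ unit cost 7 (adds 98)
shortest-cost path #2: 3→1→7→0 push 5 @ unit cost 7 (adds 35)
shortest-cost path #3: 3→2→0 push 12 @ unit cost 10 (adds 120)
total cost = 253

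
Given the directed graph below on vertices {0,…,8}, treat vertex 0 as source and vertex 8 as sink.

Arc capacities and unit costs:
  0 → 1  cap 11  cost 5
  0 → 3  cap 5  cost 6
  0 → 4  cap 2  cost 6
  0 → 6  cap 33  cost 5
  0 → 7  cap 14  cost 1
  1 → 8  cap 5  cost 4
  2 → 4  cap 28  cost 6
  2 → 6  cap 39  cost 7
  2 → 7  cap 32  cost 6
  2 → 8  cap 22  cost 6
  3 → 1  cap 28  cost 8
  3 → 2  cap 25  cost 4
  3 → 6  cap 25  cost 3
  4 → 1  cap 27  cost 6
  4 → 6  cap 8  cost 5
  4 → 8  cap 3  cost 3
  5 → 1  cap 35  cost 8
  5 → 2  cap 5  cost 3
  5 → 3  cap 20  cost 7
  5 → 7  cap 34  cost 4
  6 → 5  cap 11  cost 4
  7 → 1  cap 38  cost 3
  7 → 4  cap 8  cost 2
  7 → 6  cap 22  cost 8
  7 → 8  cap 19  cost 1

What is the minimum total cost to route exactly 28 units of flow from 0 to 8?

shortest-cost path #1: 0→7→8 push 14 @ unit cost 2 (adds 28)
shortest-cost path #2: 0→1→8 push 5 @ unit cost 9 (adds 45)
shortest-cost path #3: 0→4→8 push 2 @ unit cost 9 (adds 18)
shortest-cost path #4: 0→6→5→7→8 push 5 @ unit cost 14 (adds 70)
shortest-cost path #5: 0→3→2→8 push 2 @ unit cost 16 (adds 32)
total cost = 193

Minimum cost for 28 units: 193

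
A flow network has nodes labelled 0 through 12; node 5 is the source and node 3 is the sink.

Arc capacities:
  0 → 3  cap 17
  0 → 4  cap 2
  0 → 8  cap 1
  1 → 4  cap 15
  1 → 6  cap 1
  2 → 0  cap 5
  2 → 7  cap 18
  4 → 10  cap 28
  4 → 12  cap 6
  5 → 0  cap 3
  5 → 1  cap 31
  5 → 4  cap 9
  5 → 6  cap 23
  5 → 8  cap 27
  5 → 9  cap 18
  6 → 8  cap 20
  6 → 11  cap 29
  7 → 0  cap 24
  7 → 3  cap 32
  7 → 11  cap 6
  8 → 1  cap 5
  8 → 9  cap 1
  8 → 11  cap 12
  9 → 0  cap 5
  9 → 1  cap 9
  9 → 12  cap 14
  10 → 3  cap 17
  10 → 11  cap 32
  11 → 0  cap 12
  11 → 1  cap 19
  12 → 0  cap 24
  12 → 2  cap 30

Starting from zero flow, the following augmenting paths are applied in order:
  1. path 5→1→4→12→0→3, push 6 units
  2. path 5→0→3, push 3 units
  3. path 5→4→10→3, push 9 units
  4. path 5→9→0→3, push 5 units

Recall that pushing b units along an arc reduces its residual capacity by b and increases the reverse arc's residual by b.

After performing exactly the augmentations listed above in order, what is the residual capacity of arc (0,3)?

Residual capacity of (0,3): 3

after path 1 (5→1→4→12→0→3, push 6): res(0,3)=11
after path 2 (5→0→3, push 3): res(0,3)=8
after path 3 (5→4→10→3, push 9): res(0,3)=8
after path 4 (5→9→0→3, push 5): res(0,3)=3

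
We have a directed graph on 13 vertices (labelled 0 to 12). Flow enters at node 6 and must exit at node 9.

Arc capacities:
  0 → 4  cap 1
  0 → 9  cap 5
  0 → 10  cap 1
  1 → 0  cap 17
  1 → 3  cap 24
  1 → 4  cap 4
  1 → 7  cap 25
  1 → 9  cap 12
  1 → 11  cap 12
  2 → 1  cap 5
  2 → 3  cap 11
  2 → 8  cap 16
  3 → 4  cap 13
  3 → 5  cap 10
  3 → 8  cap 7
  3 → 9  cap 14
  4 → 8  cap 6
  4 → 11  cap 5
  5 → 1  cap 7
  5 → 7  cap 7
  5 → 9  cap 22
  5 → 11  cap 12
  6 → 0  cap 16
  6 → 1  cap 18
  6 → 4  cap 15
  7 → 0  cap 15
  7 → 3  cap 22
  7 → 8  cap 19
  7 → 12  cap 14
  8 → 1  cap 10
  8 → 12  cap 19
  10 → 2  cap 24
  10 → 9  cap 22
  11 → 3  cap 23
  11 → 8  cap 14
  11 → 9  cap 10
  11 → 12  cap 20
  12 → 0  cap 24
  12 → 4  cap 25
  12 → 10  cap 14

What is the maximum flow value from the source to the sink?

Maximum flow value: 35

augment #1: 6→0→9 bottleneck 5, total now 5
augment #2: 6→1→9 bottleneck 12, total now 17
augment #3: 6→0→10→9 bottleneck 1, total now 18
augment #4: 6→1→3→9 bottleneck 6, total now 24
augment #5: 6→4→11→9 bottleneck 5, total now 29
augment #6: 6→4→8→1→3→9 bottleneck 6, total now 35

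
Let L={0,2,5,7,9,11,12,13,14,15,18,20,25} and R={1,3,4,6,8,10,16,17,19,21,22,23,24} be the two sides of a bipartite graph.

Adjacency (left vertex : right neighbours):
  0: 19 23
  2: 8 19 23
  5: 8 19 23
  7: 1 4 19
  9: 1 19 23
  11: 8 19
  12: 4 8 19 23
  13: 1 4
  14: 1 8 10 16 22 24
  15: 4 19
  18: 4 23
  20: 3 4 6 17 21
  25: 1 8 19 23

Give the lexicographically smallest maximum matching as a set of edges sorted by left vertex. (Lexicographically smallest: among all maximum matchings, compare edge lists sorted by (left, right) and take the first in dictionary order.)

Lex-smallest maximum matching: {(0,19), (2,8), (5,23), (7,1), (12,4), (14,10), (20,3)}

|M| = 7 (so the lex-smallest maximum matching has 7 edges)
process left vertices in ascending order; for each, take the smallest-labelled available neighbour that still permits 7 edges overall, or leave it unmatched if none does
lex-smallest matching: {0-19, 2-8, 5-23, 7-1, 12-4, 14-10, 20-3}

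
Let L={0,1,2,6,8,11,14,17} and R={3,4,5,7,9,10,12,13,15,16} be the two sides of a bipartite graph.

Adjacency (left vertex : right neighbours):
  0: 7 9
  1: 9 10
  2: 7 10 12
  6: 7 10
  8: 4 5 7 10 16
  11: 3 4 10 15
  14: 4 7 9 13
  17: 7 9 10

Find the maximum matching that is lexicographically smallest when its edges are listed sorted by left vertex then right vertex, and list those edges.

Lex-smallest maximum matching: {(0,7), (1,9), (2,12), (6,10), (8,4), (11,3), (14,13)}

|M| = 7 (so the lex-smallest maximum matching has 7 edges)
process left vertices in ascending order; for each, take the smallest-labelled available neighbour that still permits 7 edges overall, or leave it unmatched if none does
lex-smallest matching: {0-7, 1-9, 2-12, 6-10, 8-4, 11-3, 14-13}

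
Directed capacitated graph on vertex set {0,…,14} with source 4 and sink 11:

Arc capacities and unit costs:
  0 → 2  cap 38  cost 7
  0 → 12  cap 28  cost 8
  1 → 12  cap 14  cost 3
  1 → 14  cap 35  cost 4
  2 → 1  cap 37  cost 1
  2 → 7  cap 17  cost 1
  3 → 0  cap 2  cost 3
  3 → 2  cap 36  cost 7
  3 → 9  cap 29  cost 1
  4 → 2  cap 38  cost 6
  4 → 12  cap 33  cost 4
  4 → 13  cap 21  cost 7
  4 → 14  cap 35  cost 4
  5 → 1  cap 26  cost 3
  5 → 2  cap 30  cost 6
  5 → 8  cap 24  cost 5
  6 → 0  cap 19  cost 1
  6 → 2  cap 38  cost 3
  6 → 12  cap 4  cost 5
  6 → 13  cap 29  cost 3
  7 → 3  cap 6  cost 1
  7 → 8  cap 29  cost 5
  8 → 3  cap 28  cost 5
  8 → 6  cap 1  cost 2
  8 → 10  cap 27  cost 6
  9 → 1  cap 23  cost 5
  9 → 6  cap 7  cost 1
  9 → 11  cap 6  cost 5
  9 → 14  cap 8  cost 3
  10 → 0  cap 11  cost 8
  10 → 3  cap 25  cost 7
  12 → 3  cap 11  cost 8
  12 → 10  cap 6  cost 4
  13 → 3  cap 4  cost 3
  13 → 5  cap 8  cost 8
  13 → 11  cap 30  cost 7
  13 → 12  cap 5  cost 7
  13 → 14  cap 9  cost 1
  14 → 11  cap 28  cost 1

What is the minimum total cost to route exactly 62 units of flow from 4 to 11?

shortest-cost path #1: 4→14→11 push 28 @ unit cost 5 (adds 140)
shortest-cost path #2: 4→13→11 push 21 @ unit cost 14 (adds 294)
shortest-cost path #3: 4→2→7→3→9→11 push 6 @ unit cost 14 (adds 84)
shortest-cost path #4: 4→2→7→8→6→13→11 push 1 @ unit cost 24 (adds 24)
shortest-cost path #5: 4→12→3→9→6→13→11 push 6 @ unit cost 24 (adds 144)
total cost = 686

Minimum cost for 62 units: 686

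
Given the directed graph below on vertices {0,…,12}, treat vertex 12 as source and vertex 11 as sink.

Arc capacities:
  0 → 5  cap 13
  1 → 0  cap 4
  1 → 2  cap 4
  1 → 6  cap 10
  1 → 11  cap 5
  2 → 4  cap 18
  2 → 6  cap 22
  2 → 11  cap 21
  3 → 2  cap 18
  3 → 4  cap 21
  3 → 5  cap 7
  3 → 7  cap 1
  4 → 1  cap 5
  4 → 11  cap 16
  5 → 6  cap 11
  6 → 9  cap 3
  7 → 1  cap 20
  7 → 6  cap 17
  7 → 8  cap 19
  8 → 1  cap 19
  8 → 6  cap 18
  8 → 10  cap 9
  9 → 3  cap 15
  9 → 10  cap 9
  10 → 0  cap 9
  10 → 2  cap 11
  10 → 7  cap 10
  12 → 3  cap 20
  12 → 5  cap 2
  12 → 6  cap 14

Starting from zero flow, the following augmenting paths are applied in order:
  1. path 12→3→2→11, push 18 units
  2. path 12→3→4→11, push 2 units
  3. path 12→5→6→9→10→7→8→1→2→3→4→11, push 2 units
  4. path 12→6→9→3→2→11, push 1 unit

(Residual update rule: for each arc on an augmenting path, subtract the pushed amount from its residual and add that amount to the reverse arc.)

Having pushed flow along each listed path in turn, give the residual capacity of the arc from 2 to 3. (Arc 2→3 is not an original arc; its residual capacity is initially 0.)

Residual capacity of (2,3): 17

after path 1 (12→3→2→11, push 18): res(2,3)=18
after path 2 (12→3→4→11, push 2): res(2,3)=18
after path 3 (12→5→6→9→10→7→8→1→2→3→4→11, push 2): res(2,3)=16
after path 4 (12→6→9→3→2→11, push 1): res(2,3)=17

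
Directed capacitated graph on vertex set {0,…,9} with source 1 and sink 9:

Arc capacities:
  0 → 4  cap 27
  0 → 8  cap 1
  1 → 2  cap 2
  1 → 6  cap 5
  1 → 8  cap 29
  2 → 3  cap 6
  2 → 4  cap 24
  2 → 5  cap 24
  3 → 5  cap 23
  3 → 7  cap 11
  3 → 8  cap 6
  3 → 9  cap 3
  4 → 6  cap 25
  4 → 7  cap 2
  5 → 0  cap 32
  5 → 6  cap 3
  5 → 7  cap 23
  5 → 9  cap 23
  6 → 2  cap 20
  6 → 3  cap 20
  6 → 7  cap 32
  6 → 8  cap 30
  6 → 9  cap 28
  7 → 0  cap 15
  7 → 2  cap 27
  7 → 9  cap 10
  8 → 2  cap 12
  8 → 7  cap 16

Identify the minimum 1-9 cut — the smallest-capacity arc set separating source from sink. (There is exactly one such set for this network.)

augment #1: 1→6→9 push 5
augment #2: 1→2→3→9 push 2
augment #3: 1→8→7→9 push 10
augment #4: 1→8→2→3→9 push 1
augment #5: 1→8→2→5→9 push 11
augment #6: 1→8→7→2→5→9 push 6
max flow = 35; residual-reachable set from 1 gives S-side
cut edges (S→T): {(1,2), (1,6), (8,2), (8,7)} total cap 35

Min-cut arcs: {(1,2), (1,6), (8,2), (8,7)} (total capacity 35)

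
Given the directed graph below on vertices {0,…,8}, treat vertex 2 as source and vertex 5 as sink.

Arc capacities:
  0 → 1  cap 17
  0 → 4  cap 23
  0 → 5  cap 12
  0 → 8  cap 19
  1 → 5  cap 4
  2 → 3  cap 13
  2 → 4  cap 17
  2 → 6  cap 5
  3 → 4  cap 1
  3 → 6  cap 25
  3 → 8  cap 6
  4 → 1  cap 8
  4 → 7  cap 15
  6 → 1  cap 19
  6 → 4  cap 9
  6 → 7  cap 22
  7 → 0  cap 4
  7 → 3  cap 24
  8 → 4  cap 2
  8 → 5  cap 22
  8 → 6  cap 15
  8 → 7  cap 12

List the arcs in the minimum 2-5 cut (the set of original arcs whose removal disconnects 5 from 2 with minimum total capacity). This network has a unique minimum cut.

Min-cut arcs: {(1,5), (3,8), (7,0)} (total capacity 14)

augment #1: 2→3→8→5 push 6
augment #2: 2→4→1→5 push 4
augment #3: 2→4→7→0→5 push 4
max flow = 14; residual-reachable set from 2 gives S-side
cut edges (S→T): {(1,5), (3,8), (7,0)} total cap 14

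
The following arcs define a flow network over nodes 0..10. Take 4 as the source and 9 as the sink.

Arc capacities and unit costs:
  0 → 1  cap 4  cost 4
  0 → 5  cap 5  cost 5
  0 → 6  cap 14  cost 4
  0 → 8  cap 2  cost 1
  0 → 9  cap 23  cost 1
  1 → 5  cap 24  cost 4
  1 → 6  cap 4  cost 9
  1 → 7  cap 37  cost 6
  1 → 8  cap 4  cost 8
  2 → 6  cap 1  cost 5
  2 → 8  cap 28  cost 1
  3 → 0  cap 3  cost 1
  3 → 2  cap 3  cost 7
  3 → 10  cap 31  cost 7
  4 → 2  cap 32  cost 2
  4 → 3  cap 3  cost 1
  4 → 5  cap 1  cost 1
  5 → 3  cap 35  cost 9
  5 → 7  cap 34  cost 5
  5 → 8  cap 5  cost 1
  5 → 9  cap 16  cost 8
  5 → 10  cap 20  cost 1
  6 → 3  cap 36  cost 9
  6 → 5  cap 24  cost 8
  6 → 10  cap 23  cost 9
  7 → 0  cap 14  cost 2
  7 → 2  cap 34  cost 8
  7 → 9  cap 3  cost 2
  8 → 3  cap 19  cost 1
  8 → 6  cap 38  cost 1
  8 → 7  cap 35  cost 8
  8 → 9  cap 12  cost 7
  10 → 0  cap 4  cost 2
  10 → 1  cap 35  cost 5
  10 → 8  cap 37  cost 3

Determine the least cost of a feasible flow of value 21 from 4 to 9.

Minimum cost for 21 units: 201

shortest-cost path #1: 4→3→0→9 push 3 @ unit cost 3 (adds 9)
shortest-cost path #2: 4→5→10→0→9 push 1 @ unit cost 5 (adds 5)
shortest-cost path #3: 4→2→8→9 push 12 @ unit cost 10 (adds 120)
shortest-cost path #4: 4→2→8→7→9 push 3 @ unit cost 13 (adds 39)
shortest-cost path #5: 4→2→8→7→0→9 push 2 @ unit cost 14 (adds 28)
total cost = 201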